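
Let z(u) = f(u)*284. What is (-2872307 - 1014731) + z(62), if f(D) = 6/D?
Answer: -120497326/31 ≈ -3.8870e+6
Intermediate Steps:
z(u) = 1704/u (z(u) = (6/u)*284 = 1704/u)
(-2872307 - 1014731) + z(62) = (-2872307 - 1014731) + 1704/62 = -3887038 + 1704*(1/62) = -3887038 + 852/31 = -120497326/31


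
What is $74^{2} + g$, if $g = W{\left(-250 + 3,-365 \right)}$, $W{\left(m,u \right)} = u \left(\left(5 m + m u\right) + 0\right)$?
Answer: $-32450324$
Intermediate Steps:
$W{\left(m,u \right)} = u \left(5 m + m u\right)$
$g = -32455800$ ($g = \left(-250 + 3\right) \left(-365\right) \left(5 - 365\right) = \left(-247\right) \left(-365\right) \left(-360\right) = -32455800$)
$74^{2} + g = 74^{2} - 32455800 = 5476 - 32455800 = -32450324$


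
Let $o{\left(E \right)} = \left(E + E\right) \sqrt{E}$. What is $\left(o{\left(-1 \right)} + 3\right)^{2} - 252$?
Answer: $-247 - 12 i \approx -247.0 - 12.0 i$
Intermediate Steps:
$o{\left(E \right)} = 2 E^{\frac{3}{2}}$ ($o{\left(E \right)} = 2 E \sqrt{E} = 2 E^{\frac{3}{2}}$)
$\left(o{\left(-1 \right)} + 3\right)^{2} - 252 = \left(2 \left(-1\right)^{\frac{3}{2}} + 3\right)^{2} - 252 = \left(2 \left(- i\right) + 3\right)^{2} - 252 = \left(- 2 i + 3\right)^{2} - 252 = \left(3 - 2 i\right)^{2} - 252 = -252 + \left(3 - 2 i\right)^{2}$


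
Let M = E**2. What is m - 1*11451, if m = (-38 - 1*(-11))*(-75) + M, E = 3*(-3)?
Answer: -9345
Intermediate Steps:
E = -9
M = 81 (M = (-9)**2 = 81)
m = 2106 (m = (-38 - 1*(-11))*(-75) + 81 = (-38 + 11)*(-75) + 81 = -27*(-75) + 81 = 2025 + 81 = 2106)
m - 1*11451 = 2106 - 1*11451 = 2106 - 11451 = -9345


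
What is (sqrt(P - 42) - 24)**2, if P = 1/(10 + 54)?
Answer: (192 - I*sqrt(2687))**2/64 ≈ 534.02 - 311.02*I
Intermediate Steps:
P = 1/64 ≈ 0.015625
(sqrt(P - 42) - 24)**2 = (sqrt(1/64 - 42) - 24)**2 = (sqrt(-2687/64) - 24)**2 = (I*sqrt(2687)/8 - 24)**2 = (-24 + I*sqrt(2687)/8)**2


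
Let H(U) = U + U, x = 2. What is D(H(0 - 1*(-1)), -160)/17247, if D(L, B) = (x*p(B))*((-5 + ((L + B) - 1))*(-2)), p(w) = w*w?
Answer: 16793600/17247 ≈ 973.71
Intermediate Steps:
H(U) = 2*U
p(w) = w²
D(L, B) = 2*B²*(12 - 2*B - 2*L) (D(L, B) = (2*B²)*((-5 + ((L + B) - 1))*(-2)) = (2*B²)*((-5 + ((B + L) - 1))*(-2)) = (2*B²)*((-5 + (-1 + B + L))*(-2)) = (2*B²)*((-6 + B + L)*(-2)) = (2*B²)*(12 - 2*B - 2*L) = 2*B²*(12 - 2*B - 2*L))
D(H(0 - 1*(-1)), -160)/17247 = (4*(-160)²*(6 - 1*(-160) - 2*(0 - 1*(-1))))/17247 = (4*25600*(6 + 160 - 2*(0 + 1)))*(1/17247) = (4*25600*(6 + 160 - 2))*(1/17247) = (4*25600*164)*(1/17247) = 16793600*(1/17247) = 16793600/17247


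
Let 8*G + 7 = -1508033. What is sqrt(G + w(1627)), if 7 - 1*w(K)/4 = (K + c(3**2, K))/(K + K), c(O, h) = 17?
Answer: I*sqrt(498928282109)/1627 ≈ 434.14*I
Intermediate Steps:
G = -188505 (G = -7/8 + (1/8)*(-1508033) = -7/8 - 1508033/8 = -188505)
w(K) = 28 - 2*(17 + K)/K (w(K) = 28 - 4*(K + 17)/(K + K) = 28 - 4*(17 + K)/(2*K) = 28 - 4*(17 + K)*1/(2*K) = 28 - 2*(17 + K)/K)
sqrt(G + w(1627)) = sqrt(-188505 + (26 - 34/1627)) = sqrt(-188505 + 42268/1627) = sqrt(-306655367/1627) = I*sqrt(498928282109)/1627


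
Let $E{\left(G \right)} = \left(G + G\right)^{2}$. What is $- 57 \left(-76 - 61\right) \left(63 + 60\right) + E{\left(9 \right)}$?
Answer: $960831$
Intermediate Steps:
$E{\left(G \right)} = 4 G^{2}$ ($E{\left(G \right)} = \left(2 G\right)^{2} = 4 G^{2}$)
$- 57 \left(-76 - 61\right) \left(63 + 60\right) + E{\left(9 \right)} = - 57 \left(-76 - 61\right) \left(63 + 60\right) + 4 \cdot 9^{2} = - 57 \left(\left(-137\right) 123\right) + 4 \cdot 81 = \left(-57\right) \left(-16851\right) + 324 = 960507 + 324 = 960831$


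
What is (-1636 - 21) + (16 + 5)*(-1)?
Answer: -1678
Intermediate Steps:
(-1636 - 21) + (16 + 5)*(-1) = -1657 + 21*(-1) = -1657 - 21 = -1678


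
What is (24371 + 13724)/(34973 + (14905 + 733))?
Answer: 38095/50611 ≈ 0.75270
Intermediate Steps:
(24371 + 13724)/(34973 + (14905 + 733)) = 38095/(34973 + 15638) = 38095/50611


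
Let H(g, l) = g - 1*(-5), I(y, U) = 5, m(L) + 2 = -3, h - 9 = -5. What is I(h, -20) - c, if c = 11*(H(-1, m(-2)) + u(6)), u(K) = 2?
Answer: -61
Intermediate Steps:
h = 4 (h = 9 - 5 = 4)
m(L) = -5 (m(L) = -2 - 3 = -5)
H(g, l) = 5 + g (H(g, l) = g + 5 = 5 + g)
c = 66 (c = 11*((5 - 1) + 2) = 11*(4 + 2) = 11*6 = 66)
I(h, -20) - c = 5 - 1*66 = 5 - 66 = -61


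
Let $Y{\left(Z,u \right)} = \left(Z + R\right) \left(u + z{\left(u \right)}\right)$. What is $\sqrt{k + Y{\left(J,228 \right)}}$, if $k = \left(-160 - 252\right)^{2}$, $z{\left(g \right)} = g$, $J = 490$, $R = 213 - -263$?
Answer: $8 \sqrt{9535} \approx 781.18$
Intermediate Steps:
$R = 476$ ($R = 213 + 263 = 476$)
$k = 169744$ ($k = \left(-412\right)^{2} = 169744$)
$Y{\left(Z,u \right)} = 2 u \left(476 + Z\right)$ ($Y{\left(Z,u \right)} = \left(Z + 476\right) \left(u + u\right) = \left(476 + Z\right) 2 u = 2 u \left(476 + Z\right)$)
$\sqrt{k + Y{\left(J,228 \right)}} = \sqrt{169744 + 2 \cdot 228 \left(476 + 490\right)} = \sqrt{169744 + 2 \cdot 228 \cdot 966} = \sqrt{169744 + 440496} = \sqrt{610240} = 8 \sqrt{9535}$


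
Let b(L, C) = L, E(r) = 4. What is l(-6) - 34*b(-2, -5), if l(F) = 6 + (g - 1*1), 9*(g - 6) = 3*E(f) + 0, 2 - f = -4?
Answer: 241/3 ≈ 80.333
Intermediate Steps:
f = 6 (f = 2 - 1*(-4) = 2 + 4 = 6)
g = 22/3 (g = 6 + (3*4 + 0)/9 = 6 + (12 + 0)/9 = 6 + (⅑)*12 = 6 + 4/3 = 22/3 ≈ 7.3333)
l(F) = 37/3 (l(F) = 6 + (22/3 - 1*1) = 6 + (22/3 - 1) = 6 + 19/3 = 37/3)
l(-6) - 34*b(-2, -5) = 37/3 - 34*(-2) = 37/3 + 68 = 241/3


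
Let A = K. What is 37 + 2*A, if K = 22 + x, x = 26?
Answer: 133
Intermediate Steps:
K = 48 (K = 22 + 26 = 48)
A = 48
37 + 2*A = 37 + 2*48 = 37 + 96 = 133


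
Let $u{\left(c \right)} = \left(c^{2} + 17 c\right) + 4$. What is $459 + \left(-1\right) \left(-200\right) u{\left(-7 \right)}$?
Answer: $-12741$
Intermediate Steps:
$u{\left(c \right)} = 4 + c^{2} + 17 c$
$459 + \left(-1\right) \left(-200\right) u{\left(-7 \right)} = 459 + \left(-1\right) \left(-200\right) \left(4 + \left(-7\right)^{2} + 17 \left(-7\right)\right) = 459 + 200 \left(4 + 49 - 119\right) = 459 + 200 \left(-66\right) = 459 - 13200 = -12741$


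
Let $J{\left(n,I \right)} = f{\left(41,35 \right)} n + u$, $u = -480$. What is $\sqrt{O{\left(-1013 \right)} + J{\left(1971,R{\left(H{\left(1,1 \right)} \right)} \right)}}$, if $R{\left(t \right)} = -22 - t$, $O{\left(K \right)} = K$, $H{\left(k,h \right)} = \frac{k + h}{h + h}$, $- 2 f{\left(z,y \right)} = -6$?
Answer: $2 \sqrt{1105} \approx 66.483$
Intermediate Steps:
$f{\left(z,y \right)} = 3$ ($f{\left(z,y \right)} = \left(- \frac{1}{2}\right) \left(-6\right) = 3$)
$H{\left(k,h \right)} = \frac{h + k}{2 h}$
$J{\left(n,I \right)} = -480 + 3 n$ ($J{\left(n,I \right)} = 3 n - 480 = -480 + 3 n$)
$\sqrt{O{\left(-1013 \right)} + J{\left(1971,R{\left(H{\left(1,1 \right)} \right)} \right)}} = \sqrt{-1013 + \left(-480 + 3 \cdot 1971\right)} = \sqrt{-1013 + \left(-480 + 5913\right)} = \sqrt{-1013 + 5433} = \sqrt{4420} = 2 \sqrt{1105}$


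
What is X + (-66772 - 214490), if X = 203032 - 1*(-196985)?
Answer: 118755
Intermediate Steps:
X = 400017 (X = 203032 + 196985 = 400017)
X + (-66772 - 214490) = 400017 + (-66772 - 214490) = 400017 - 281262 = 118755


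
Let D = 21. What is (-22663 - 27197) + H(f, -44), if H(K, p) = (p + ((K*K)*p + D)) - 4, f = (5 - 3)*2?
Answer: -50591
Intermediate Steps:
f = 4 (f = 2*2 = 4)
H(K, p) = 17 + p + p*K² (H(K, p) = (p + ((K*K)*p + 21)) - 4 = (p + (K²*p + 21)) - 4 = (p + (p*K² + 21)) - 4 = (p + (21 + p*K²)) - 4 = (21 + p + p*K²) - 4 = 17 + p + p*K²)
(-22663 - 27197) + H(f, -44) = (-22663 - 27197) + (17 - 44 - 44*4²) = -49860 + (17 - 44 - 44*16) = -49860 + (17 - 44 - 704) = -49860 - 731 = -50591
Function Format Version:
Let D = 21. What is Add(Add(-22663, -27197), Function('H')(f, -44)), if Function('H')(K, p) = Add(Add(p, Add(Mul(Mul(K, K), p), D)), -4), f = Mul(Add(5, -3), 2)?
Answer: -50591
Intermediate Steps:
f = 4 (f = Mul(2, 2) = 4)
Function('H')(K, p) = Add(17, p, Mul(p, Pow(K, 2))) (Function('H')(K, p) = Add(Add(p, Add(Mul(Mul(K, K), p), 21)), -4) = Add(Add(p, Add(Mul(Pow(K, 2), p), 21)), -4) = Add(Add(p, Add(Mul(p, Pow(K, 2)), 21)), -4) = Add(Add(p, Add(21, Mul(p, Pow(K, 2)))), -4) = Add(Add(21, p, Mul(p, Pow(K, 2))), -4) = Add(17, p, Mul(p, Pow(K, 2))))
Add(Add(-22663, -27197), Function('H')(f, -44)) = Add(Add(-22663, -27197), Add(17, -44, Mul(-44, Pow(4, 2)))) = Add(-49860, Add(17, -44, Mul(-44, 16))) = Add(-49860, Add(17, -44, -704)) = Add(-49860, -731) = -50591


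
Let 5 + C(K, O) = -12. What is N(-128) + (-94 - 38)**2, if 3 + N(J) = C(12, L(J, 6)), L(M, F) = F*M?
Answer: 17404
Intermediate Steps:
C(K, O) = -17 (C(K, O) = -5 - 12 = -17)
N(J) = -20 (N(J) = -3 - 17 = -20)
N(-128) + (-94 - 38)**2 = -20 + (-94 - 38)**2 = -20 + (-132)**2 = -20 + 17424 = 17404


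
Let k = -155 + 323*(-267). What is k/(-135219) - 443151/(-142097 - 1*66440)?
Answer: 11134171103/4028309229 ≈ 2.7640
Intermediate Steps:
k = -86396 (k = -155 - 86241 = -86396)
k/(-135219) - 443151/(-142097 - 1*66440) = -86396/(-135219) - 443151/(-142097 - 1*66440) = -86396*(-1/135219) - 443151/(-142097 - 66440) = 86396/135219 - 443151/(-208537) = 86396/135219 - 443151*(-1/208537) = 86396/135219 + 443151/208537 = 11134171103/4028309229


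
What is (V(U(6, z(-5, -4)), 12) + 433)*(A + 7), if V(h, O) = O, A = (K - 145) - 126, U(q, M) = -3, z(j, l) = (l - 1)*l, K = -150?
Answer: -184230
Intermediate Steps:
z(j, l) = l*(-1 + l) (z(j, l) = (-1 + l)*l = l*(-1 + l))
A = -421 (A = (-150 - 145) - 126 = -295 - 126 = -421)
(V(U(6, z(-5, -4)), 12) + 433)*(A + 7) = (12 + 433)*(-421 + 7) = 445*(-414) = -184230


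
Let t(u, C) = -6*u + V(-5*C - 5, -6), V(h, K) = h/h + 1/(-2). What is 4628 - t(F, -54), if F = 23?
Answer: 9531/2 ≈ 4765.5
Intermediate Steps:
V(h, K) = ½ (V(h, K) = 1 + 1*(-½) = 1 - ½ = ½)
t(u, C) = ½ - 6*u (t(u, C) = -6*u + ½ = ½ - 6*u)
4628 - t(F, -54) = 4628 - (½ - 6*23) = 4628 - (½ - 138) = 4628 - 1*(-275/2) = 4628 + 275/2 = 9531/2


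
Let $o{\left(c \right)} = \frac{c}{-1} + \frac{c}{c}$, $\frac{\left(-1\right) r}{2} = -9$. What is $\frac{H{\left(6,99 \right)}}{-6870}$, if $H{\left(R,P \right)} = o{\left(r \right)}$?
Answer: $\frac{17}{6870} \approx 0.0024745$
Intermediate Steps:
$r = 18$ ($r = \left(-2\right) \left(-9\right) = 18$)
$o{\left(c \right)} = 1 - c$ ($o{\left(c \right)} = c \left(-1\right) + 1 = - c + 1 = 1 - c$)
$H{\left(R,P \right)} = -17$ ($H{\left(R,P \right)} = 1 - 18 = -17$)
$\frac{H{\left(6,99 \right)}}{-6870} = - \frac{17}{-6870} = \left(-17\right) \left(- \frac{1}{6870}\right) = \frac{17}{6870}$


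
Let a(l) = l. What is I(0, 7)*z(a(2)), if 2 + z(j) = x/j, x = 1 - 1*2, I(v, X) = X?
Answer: -35/2 ≈ -17.500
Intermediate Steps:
x = -1 (x = 1 - 2 = -1)
z(j) = -2 - 1/j
I(0, 7)*z(a(2)) = 7*(-2 - 1/2) = 7*(-2 - 1*½) = 7*(-2 - ½) = 7*(-5/2) = -35/2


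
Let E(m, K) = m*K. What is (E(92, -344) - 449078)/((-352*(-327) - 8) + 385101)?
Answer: -480726/500197 ≈ -0.96107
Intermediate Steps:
E(m, K) = K*m
(E(92, -344) - 449078)/((-352*(-327) - 8) + 385101) = (-344*92 - 449078)/((-352*(-327) - 8) + 385101) = (-31648 - 449078)/((115104 - 8) + 385101) = -480726/(115096 + 385101) = -480726/500197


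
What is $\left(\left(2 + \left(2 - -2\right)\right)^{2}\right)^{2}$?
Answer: $1296$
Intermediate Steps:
$\left(\left(2 + \left(2 - -2\right)\right)^{2}\right)^{2} = \left(\left(2 + \left(2 + 2\right)\right)^{2}\right)^{2} = \left(\left(2 + 4\right)^{2}\right)^{2} = \left(6^{2}\right)^{2} = 36^{2} = 1296$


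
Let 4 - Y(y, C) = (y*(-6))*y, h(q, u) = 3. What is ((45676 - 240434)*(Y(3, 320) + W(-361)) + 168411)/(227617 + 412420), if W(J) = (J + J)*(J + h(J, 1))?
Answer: -50351396361/640037 ≈ -78670.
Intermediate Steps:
Y(y, C) = 4 + 6*y² (Y(y, C) = 4 - y*(-6)*y = 4 - (-6*y)*y = 4 - (-6)*y² = 4 + 6*y²)
W(J) = 2*J*(3 + J) (W(J) = (J + J)*(J + 3) = (2*J)*(3 + J) = 2*J*(3 + J))
((45676 - 240434)*(Y(3, 320) + W(-361)) + 168411)/(227617 + 412420) = ((45676 - 240434)*((4 + 6*3²) + 2*(-361)*(3 - 361)) + 168411)/(227617 + 412420) = (-194758*((4 + 6*9) + 2*(-361)*(-358)) + 168411)/640037 = (-194758*((4 + 54) + 258476) + 168411)*(1/640037) = (-194758*(58 + 258476) + 168411)*(1/640037) = (-194758*258534 + 168411)*(1/640037) = (-50351564772 + 168411)*(1/640037) = -50351396361*1/640037 = -50351396361/640037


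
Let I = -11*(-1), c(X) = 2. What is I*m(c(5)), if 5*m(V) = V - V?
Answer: 0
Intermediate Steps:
I = 11
m(V) = 0 (m(V) = (V - V)/5 = (⅕)*0 = 0)
I*m(c(5)) = 11*0 = 0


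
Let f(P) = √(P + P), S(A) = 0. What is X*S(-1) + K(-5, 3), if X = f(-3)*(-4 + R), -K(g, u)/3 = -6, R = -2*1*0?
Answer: 18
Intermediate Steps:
R = 0 (R = -2*0 = 0)
K(g, u) = 18 (K(g, u) = -3*(-6) = 18)
f(P) = √2*√P (f(P) = √(2*P) = √2*√P)
X = -4*I*√6 (X = (√2*√(-3))*(-4 + 0) = (√2*(I*√3))*(-4) = (I*√6)*(-4) = -4*I*√6 ≈ -9.798*I)
X*S(-1) + K(-5, 3) = -4*I*√6*0 + 18 = 0 + 18 = 18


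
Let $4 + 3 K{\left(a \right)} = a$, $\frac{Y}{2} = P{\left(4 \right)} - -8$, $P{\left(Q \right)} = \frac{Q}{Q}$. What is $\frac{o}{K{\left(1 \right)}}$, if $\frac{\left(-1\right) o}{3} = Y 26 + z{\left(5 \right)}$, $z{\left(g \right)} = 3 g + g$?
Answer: $1464$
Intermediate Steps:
$z{\left(g \right)} = 4 g$
$P{\left(Q \right)} = 1$
$Y = 18$ ($Y = 2 \left(1 - -8\right) = 2 \left(1 + 8\right) = 2 \cdot 9 = 18$)
$K{\left(a \right)} = - \frac{4}{3} + \frac{a}{3}$
$o = -1464$ ($o = - 3 \left(18 \cdot 26 + 4 \cdot 5\right) = - 3 \left(468 + 20\right) = \left(-3\right) 488 = -1464$)
$\frac{o}{K{\left(1 \right)}} = \frac{1}{- \frac{4}{3} + \frac{1}{3} \cdot 1} \left(-1464\right) = \frac{1}{- \frac{4}{3} + \frac{1}{3}} \left(-1464\right) = \frac{1}{-1} \left(-1464\right) = \left(-1\right) \left(-1464\right) = 1464$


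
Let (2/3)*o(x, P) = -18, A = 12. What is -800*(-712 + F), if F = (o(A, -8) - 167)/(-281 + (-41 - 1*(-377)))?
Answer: 6296640/11 ≈ 5.7242e+5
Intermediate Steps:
o(x, P) = -27 (o(x, P) = (3/2)*(-18) = -27)
F = -194/55 (F = (-27 - 167)/(-281 + (-41 - 1*(-377))) = -194/(-281 + (-41 + 377)) = -194/(-281 + 336) = -194/55 ≈ -3.5273)
-800*(-712 + F) = -800*(-712 - 194/55) = -800*(-39354/55) = 6296640/11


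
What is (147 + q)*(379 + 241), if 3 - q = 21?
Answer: 79980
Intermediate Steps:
q = -18 (q = 3 - 1*21 = 3 - 21 = -18)
(147 + q)*(379 + 241) = (147 - 18)*(379 + 241) = 129*620 = 79980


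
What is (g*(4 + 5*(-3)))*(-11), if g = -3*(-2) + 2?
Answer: 968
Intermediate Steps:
g = 8 (g = 6 + 2 = 8)
(g*(4 + 5*(-3)))*(-11) = (8*(4 + 5*(-3)))*(-11) = (8*(4 - 15))*(-11) = (8*(-11))*(-11) = -88*(-11) = 968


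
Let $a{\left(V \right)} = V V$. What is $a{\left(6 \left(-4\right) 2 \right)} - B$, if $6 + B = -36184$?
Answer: $38494$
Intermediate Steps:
$a{\left(V \right)} = V^{2}$
$B = -36190$ ($B = -6 - 36184 = -36190$)
$a{\left(6 \left(-4\right) 2 \right)} - B = \left(6 \left(-4\right) 2\right)^{2} - -36190 = \left(\left(-24\right) 2\right)^{2} + 36190 = \left(-48\right)^{2} + 36190 = 2304 + 36190 = 38494$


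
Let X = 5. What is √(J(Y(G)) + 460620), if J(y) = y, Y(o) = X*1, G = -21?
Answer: 25*√737 ≈ 678.69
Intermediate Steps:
Y(o) = 5 (Y(o) = 5*1 = 5)
√(J(Y(G)) + 460620) = √(5 + 460620) = √460625 = 25*√737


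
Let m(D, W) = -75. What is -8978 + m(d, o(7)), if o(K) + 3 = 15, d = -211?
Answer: -9053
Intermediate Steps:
o(K) = 12 (o(K) = -3 + 15 = 12)
-8978 + m(d, o(7)) = -8978 - 75 = -9053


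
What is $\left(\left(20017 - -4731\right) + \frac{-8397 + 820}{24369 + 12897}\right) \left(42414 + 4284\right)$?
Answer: $\frac{7177882576153}{6211} \approx 1.1557 \cdot 10^{9}$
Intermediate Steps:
$\left(\left(20017 - -4731\right) + \frac{-8397 + 820}{24369 + 12897}\right) \left(42414 + 4284\right) = \left(\left(20017 + 4731\right) - \frac{7577}{37266}\right) 46698 = \left(24748 - \frac{7577}{37266}\right) 46698 = \frac{922251391}{37266} \cdot 46698 = \frac{7177882576153}{6211}$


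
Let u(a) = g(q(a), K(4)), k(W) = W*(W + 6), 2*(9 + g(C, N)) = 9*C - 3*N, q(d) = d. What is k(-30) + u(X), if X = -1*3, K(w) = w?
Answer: 1383/2 ≈ 691.50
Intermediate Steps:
g(C, N) = -9 - 3*N/2 + 9*C/2 (g(C, N) = -9 + (9*C - 3*N)/2 = -9 + (-3*N + 9*C)/2 = -9 + (-3*N/2 + 9*C/2) = -9 - 3*N/2 + 9*C/2)
k(W) = W*(6 + W)
X = -3
u(a) = -15 + 9*a/2 (u(a) = -9 - 3/2*4 + 9*a/2 = -9 - 6 + 9*a/2 = -15 + 9*a/2)
k(-30) + u(X) = -30*(6 - 30) + (-15 + (9/2)*(-3)) = -30*(-24) + (-15 - 27/2) = 720 - 57/2 = 1383/2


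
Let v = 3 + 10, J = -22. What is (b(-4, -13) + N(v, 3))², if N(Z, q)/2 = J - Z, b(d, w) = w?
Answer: 6889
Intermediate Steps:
v = 13
N(Z, q) = -44 - 2*Z (N(Z, q) = 2*(-22 - Z) = -44 - 2*Z)
(b(-4, -13) + N(v, 3))² = (-13 + (-44 - 2*13))² = (-13 + (-44 - 26))² = (-13 - 70)² = (-83)² = 6889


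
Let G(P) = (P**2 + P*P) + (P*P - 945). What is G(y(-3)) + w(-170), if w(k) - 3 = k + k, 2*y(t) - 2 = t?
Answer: -5125/4 ≈ -1281.3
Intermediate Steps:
y(t) = 1 + t/2
w(k) = 3 + 2*k (w(k) = 3 + (k + k) = 3 + 2*k)
G(P) = -945 + 3*P**2 (G(P) = (P**2 + P**2) + (P**2 - 945) = 2*P**2 + (-945 + P**2) = -945 + 3*P**2)
G(y(-3)) + w(-170) = (-945 + 3*(1 + (1/2)*(-3))**2) + (3 + 2*(-170)) = (-945 + 3*(1 - 3/2)**2) + (3 - 340) = (-945 + 3*(-1/2)**2) - 337 = (-945 + 3*(1/4)) - 337 = (-945 + 3/4) - 337 = -3777/4 - 337 = -5125/4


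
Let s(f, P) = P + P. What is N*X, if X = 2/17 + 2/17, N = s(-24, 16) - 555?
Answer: -2092/17 ≈ -123.06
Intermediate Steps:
s(f, P) = 2*P
N = -523 (N = 2*16 - 555 = 32 - 555 = -523)
X = 4/17 (X = 2*(1/17) + 2*(1/17) = 2/17 + 2/17 = 4/17 ≈ 0.23529)
N*X = -523*4/17 = -2092/17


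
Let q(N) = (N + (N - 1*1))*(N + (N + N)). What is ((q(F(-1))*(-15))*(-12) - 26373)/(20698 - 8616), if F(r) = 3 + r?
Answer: -23133/12082 ≈ -1.9147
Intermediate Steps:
q(N) = 3*N*(-1 + 2*N) (q(N) = (N + (N - 1))*(N + 2*N) = (N + (-1 + N))*(3*N) = (-1 + 2*N)*(3*N) = 3*N*(-1 + 2*N))
((q(F(-1))*(-15))*(-12) - 26373)/(20698 - 8616) = (((3*(3 - 1)*(-1 + 2*(3 - 1)))*(-15))*(-12) - 26373)/(20698 - 8616) = (((3*2*(-1 + 2*2))*(-15))*(-12) - 26373)/12082 = (((3*2*(-1 + 4))*(-15))*(-12) - 26373)*(1/12082) = (((3*2*3)*(-15))*(-12) - 26373)*(1/12082) = ((18*(-15))*(-12) - 26373)*(1/12082) = (-270*(-12) - 26373)*(1/12082) = (3240 - 26373)*(1/12082) = -23133*1/12082 = -23133/12082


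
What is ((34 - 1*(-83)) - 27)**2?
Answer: 8100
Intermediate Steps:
((34 - 1*(-83)) - 27)**2 = ((34 + 83) - 27)**2 = (117 - 27)**2 = 90**2 = 8100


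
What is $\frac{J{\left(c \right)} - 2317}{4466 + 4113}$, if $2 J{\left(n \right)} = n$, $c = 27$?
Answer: $- \frac{4607}{17158} \approx -0.2685$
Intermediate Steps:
$J{\left(n \right)} = \frac{n}{2}$
$\frac{J{\left(c \right)} - 2317}{4466 + 4113} = \frac{\frac{1}{2} \cdot 27 - 2317}{4466 + 4113} = \frac{\frac{27}{2} - 2317}{8579} = \left(- \frac{4607}{2}\right) \frac{1}{8579} = - \frac{4607}{17158}$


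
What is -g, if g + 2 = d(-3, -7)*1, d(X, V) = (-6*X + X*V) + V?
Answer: -30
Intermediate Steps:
d(X, V) = V - 6*X + V*X (d(X, V) = (-6*X + V*X) + V = V - 6*X + V*X)
g = 30 (g = -2 + (-7 - 6*(-3) - 7*(-3))*1 = -2 + (-7 + 18 + 21)*1 = -2 + 32*1 = -2 + 32 = 30)
-g = -1*30 = -30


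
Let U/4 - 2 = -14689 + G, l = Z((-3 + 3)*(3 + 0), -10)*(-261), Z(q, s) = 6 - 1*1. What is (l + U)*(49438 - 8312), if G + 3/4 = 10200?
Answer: -791922256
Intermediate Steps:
G = 40797/4 (G = -¾ + 10200 = 40797/4 ≈ 10199.)
Z(q, s) = 5 (Z(q, s) = 6 - 1 = 5)
l = -1305 (l = 5*(-261) = -1305)
U = -17951 (U = 8 + 4*(-14689 + 40797/4) = 8 + 4*(-17959/4) = 8 - 17959 = -17951)
(l + U)*(49438 - 8312) = (-1305 - 17951)*(49438 - 8312) = -19256*41126 = -791922256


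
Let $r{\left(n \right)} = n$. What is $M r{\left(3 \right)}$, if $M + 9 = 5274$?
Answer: $15795$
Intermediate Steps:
$M = 5265$ ($M = -9 + 5274 = 5265$)
$M r{\left(3 \right)} = 5265 \cdot 3 = 15795$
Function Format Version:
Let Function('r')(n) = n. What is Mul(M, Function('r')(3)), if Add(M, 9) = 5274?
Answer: 15795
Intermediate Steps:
M = 5265 (M = Add(-9, 5274) = 5265)
Mul(M, Function('r')(3)) = Mul(5265, 3) = 15795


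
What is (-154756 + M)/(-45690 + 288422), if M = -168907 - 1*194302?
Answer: -73995/34676 ≈ -2.1339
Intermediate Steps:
M = -363209 (M = -168907 - 194302 = -363209)
(-154756 + M)/(-45690 + 288422) = (-154756 - 363209)/(-45690 + 288422) = -517965/242732 = -517965*1/242732 = -73995/34676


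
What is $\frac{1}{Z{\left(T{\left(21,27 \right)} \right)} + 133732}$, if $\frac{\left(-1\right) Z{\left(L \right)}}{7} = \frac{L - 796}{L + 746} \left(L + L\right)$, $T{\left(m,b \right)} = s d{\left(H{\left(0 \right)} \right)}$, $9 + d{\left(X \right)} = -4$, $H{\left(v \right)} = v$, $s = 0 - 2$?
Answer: $\frac{193}{25880346} \approx 7.4574 \cdot 10^{-6}$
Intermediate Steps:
$s = -2$
$d{\left(X \right)} = -13$ ($d{\left(X \right)} = -9 - 4 = -13$)
$T{\left(m,b \right)} = 26$ ($T{\left(m,b \right)} = \left(-2\right) \left(-13\right) = 26$)
$Z{\left(L \right)} = - \frac{14 L \left(-796 + L\right)}{746 + L}$ ($Z{\left(L \right)} = - 7 \frac{L - 796}{L + 746} \left(L + L\right) = - 7 \frac{-796 + L}{746 + L} 2 L = - 7 \frac{2 L \left(-796 + L\right)}{746 + L} = - \frac{14 L \left(-796 + L\right)}{746 + L}$)
$\frac{1}{Z{\left(T{\left(21,27 \right)} \right)} + 133732} = \frac{1}{14 \cdot 26 \frac{1}{746 + 26} \left(796 - 26\right) + 133732} = \frac{1}{14 \cdot 26 \cdot \frac{1}{772} \left(796 - 26\right) + 133732} = \frac{1}{14 \cdot 26 \cdot \frac{1}{772} \cdot 770 + 133732} = \frac{1}{\frac{70070}{193} + 133732} = \frac{1}{\frac{25880346}{193}} = \frac{193}{25880346}$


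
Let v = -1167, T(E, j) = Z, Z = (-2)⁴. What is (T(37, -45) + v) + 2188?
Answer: 1037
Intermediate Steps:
Z = 16
T(E, j) = 16
(T(37, -45) + v) + 2188 = (16 - 1167) + 2188 = -1151 + 2188 = 1037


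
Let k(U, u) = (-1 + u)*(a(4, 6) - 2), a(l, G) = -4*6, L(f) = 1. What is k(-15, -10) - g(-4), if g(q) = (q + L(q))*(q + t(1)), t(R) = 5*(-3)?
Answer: 229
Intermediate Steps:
t(R) = -15
g(q) = (1 + q)*(-15 + q) (g(q) = (q + 1)*(q - 15) = (1 + q)*(-15 + q))
a(l, G) = -24
k(U, u) = 26 - 26*u (k(U, u) = (-1 + u)*(-24 - 2) = (-1 + u)*(-26) = 26 - 26*u)
k(-15, -10) - g(-4) = (26 - 26*(-10)) - (-15 + (-4)**2 - 14*(-4)) = (26 + 260) - (-15 + 16 + 56) = 286 - 1*57 = 286 - 57 = 229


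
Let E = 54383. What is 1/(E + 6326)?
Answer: 1/60709 ≈ 1.6472e-5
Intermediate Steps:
1/(E + 6326) = 1/(54383 + 6326) = 1/60709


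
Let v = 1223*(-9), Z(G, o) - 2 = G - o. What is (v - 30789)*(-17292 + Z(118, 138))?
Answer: 723488760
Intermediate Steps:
Z(G, o) = 2 + G - o (Z(G, o) = 2 + (G - o) = 2 + G - o)
v = -11007
(v - 30789)*(-17292 + Z(118, 138)) = (-11007 - 30789)*(-17292 + (2 + 118 - 1*138)) = -41796*(-17292 + (2 + 118 - 138)) = -41796*(-17292 - 18) = -41796*(-17310) = 723488760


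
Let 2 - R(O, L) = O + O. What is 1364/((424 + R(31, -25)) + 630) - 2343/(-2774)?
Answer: 3056339/1378678 ≈ 2.2169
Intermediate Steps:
R(O, L) = 2 - 2*O (R(O, L) = 2 - (O + O) = 2 - 2*O)
1364/((424 + R(31, -25)) + 630) - 2343/(-2774) = 1364/((424 + (2 - 2*31)) + 630) - 2343/(-2774) = 1364/((424 + (2 - 62)) + 630) - 2343*(-1/2774) = 1364/((424 - 60) + 630) + 2343/2774 = 1364/(364 + 630) + 2343/2774 = 1364/994 + 2343/2774 = 1364*(1/994) + 2343/2774 = 682/497 + 2343/2774 = 3056339/1378678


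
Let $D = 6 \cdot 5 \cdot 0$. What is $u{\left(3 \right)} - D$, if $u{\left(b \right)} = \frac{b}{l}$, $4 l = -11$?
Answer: $- \frac{12}{11} \approx -1.0909$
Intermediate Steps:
$l = - \frac{11}{4}$ ($l = \frac{1}{4} \left(-11\right) = - \frac{11}{4} \approx -2.75$)
$u{\left(b \right)} = - \frac{4 b}{11}$ ($u{\left(b \right)} = \frac{b}{- \frac{11}{4}} = b \left(- \frac{4}{11}\right) = - \frac{4 b}{11}$)
$D = 0$ ($D = 30 \cdot 0 = 0$)
$u{\left(3 \right)} - D = \left(- \frac{4}{11}\right) 3 - 0 = - \frac{12}{11} + 0 = - \frac{12}{11}$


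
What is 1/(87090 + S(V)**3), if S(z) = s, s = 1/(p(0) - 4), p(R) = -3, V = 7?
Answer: 343/29871869 ≈ 1.1482e-5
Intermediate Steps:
s = -1/7 (s = 1/(-3 - 4) = 1/(-7) = -1/7 ≈ -0.14286)
S(z) = -1/7
1/(87090 + S(V)**3) = 1/(87090 + (-1/7)**3) = 1/(87090 - 1/343) = 1/(29871869/343) = 343/29871869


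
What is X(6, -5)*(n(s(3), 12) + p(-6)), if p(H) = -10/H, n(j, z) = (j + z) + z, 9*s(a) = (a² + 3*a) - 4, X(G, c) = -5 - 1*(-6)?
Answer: 245/9 ≈ 27.222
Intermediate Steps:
X(G, c) = 1 (X(G, c) = -5 + 6 = 1)
s(a) = -4/9 + a/3 + a²/9 (s(a) = ((a² + 3*a) - 4)/9 = (-4 + a² + 3*a)/9 = -4/9 + a/3 + a²/9)
n(j, z) = j + 2*z
X(6, -5)*(n(s(3), 12) + p(-6)) = 1*(((-4/9 + (⅓)*3 + (⅑)*3²) + 2*12) - 10/(-6)) = 1*(((-4/9 + 1 + (⅑)*9) + 24) - 10*(-⅙)) = 1*(((-4/9 + 1 + 1) + 24) + 5/3) = 1*((14/9 + 24) + 5/3) = 1*(230/9 + 5/3) = 1*(245/9) = 245/9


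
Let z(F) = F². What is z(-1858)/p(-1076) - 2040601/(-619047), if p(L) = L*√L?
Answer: 2040601/619047 + 863041*I*√269/144722 ≈ 3.2964 + 97.808*I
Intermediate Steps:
p(L) = L^(3/2)
z(-1858)/p(-1076) - 2040601/(-619047) = (-1858)²/((-1076)^(3/2)) - 2040601/(-619047) = 3452164/((-2152*I*√269)) - 2040601*(-1/619047) = 3452164*(I*√269/578888) + 2040601/619047 = 863041*I*√269/144722 + 2040601/619047 = 2040601/619047 + 863041*I*√269/144722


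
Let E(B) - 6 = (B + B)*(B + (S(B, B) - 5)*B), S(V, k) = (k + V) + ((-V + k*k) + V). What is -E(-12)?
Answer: -33414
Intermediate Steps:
S(V, k) = V + k + k² (S(V, k) = (V + k) + ((-V + k²) + V) = (V + k) + ((k² - V) + V) = (V + k) + k² = V + k + k²)
E(B) = 6 + 2*B*(B + B*(-5 + B² + 2*B)) (E(B) = 6 + (B + B)*(B + ((B + B + B²) - 5)*B) = 6 + (2*B)*(B + ((B² + 2*B) - 5)*B) = 6 + (2*B)*(B + (-5 + B² + 2*B)*B) = 6 + (2*B)*(B + B*(-5 + B² + 2*B)) = 6 + 2*B*(B + B*(-5 + B² + 2*B)))
-E(-12) = -(6 - 8*(-12)² + 2*(-12)³*(2 - 12)) = -(6 - 8*144 + 2*(-1728)*(-10)) = -(6 - 1152 + 34560) = -1*33414 = -33414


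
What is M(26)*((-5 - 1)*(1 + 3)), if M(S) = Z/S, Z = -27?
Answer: 324/13 ≈ 24.923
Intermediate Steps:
M(S) = -27/S
M(26)*((-5 - 1)*(1 + 3)) = (-27/26)*((-5 - 1)*(1 + 3)) = (-27*1/26)*(-6*4) = -27/26*(-24) = 324/13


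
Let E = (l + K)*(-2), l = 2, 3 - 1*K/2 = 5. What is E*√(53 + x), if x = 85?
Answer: 4*√138 ≈ 46.989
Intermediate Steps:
K = -4 (K = 6 - 2*5 = 6 - 10 = -4)
E = 4 (E = (2 - 4)*(-2) = -2*(-2) = 4)
E*√(53 + x) = 4*√(53 + 85) = 4*√138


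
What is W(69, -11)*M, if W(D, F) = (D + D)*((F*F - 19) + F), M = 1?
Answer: 12558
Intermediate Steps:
W(D, F) = 2*D*(-19 + F + F**2) (W(D, F) = (2*D)*((F**2 - 19) + F) = (2*D)*((-19 + F**2) + F) = (2*D)*(-19 + F + F**2) = 2*D*(-19 + F + F**2))
W(69, -11)*M = (2*69*(-19 - 11 + (-11)**2))*1 = (2*69*(-19 - 11 + 121))*1 = (2*69*91)*1 = 12558*1 = 12558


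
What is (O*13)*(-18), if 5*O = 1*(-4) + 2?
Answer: 468/5 ≈ 93.600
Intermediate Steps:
O = -2/5 (O = (1*(-4) + 2)/5 = (-4 + 2)/5 = (1/5)*(-2) = -2/5 ≈ -0.40000)
(O*13)*(-18) = -2/5*13*(-18) = -26/5*(-18) = 468/5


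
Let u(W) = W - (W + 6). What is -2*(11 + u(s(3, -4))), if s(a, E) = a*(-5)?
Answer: -10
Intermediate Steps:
s(a, E) = -5*a
u(W) = -6 (u(W) = W - (6 + W) = W + (-6 - W) = -6)
-2*(11 + u(s(3, -4))) = -2*(11 - 6) = -2*5 = -10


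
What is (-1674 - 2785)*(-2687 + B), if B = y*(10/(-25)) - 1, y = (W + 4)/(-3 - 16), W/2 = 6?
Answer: 1138507552/95 ≈ 1.1984e+7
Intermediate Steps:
W = 12 (W = 2*6 = 12)
y = -16/19 (y = (12 + 4)/(-3 - 16) = 16/(-19) = 16*(-1/19) = -16/19 ≈ -0.84210)
B = -63/95 (B = -160/(19*(-25)) - 1 = -160*(-1)/(19*25) - 1 = -16/19*(-2/5) - 1 = 32/95 - 1 = -63/95 ≈ -0.66316)
(-1674 - 2785)*(-2687 + B) = (-1674 - 2785)*(-2687 - 63/95) = -4459*(-255328/95) = 1138507552/95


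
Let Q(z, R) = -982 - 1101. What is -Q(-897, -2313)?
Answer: 2083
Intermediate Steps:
Q(z, R) = -2083
-Q(-897, -2313) = -1*(-2083) = 2083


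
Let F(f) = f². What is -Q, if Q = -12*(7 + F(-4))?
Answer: 276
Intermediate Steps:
Q = -276 (Q = -12*(7 + (-4)²) = -12*(7 + 16) = -12*23 = -276)
-Q = -1*(-276) = 276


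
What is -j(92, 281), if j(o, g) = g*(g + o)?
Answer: -104813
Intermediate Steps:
-j(92, 281) = -281*(281 + 92) = -281*373 = -1*104813 = -104813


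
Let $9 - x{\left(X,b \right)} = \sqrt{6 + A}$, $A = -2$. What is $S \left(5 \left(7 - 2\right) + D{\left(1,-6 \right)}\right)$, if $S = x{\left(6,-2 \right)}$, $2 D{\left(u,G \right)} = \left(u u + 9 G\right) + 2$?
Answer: $- \frac{7}{2} \approx -3.5$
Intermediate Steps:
$D{\left(u,G \right)} = 1 + \frac{u^{2}}{2} + \frac{9 G}{2}$ ($D{\left(u,G \right)} = \frac{\left(u u + 9 G\right) + 2}{2} = \frac{\left(u^{2} + 9 G\right) + 2}{2} = \frac{2 + u^{2} + 9 G}{2} = 1 + \frac{u^{2}}{2} + \frac{9 G}{2}$)
$x{\left(X,b \right)} = 7$ ($x{\left(X,b \right)} = 9 - \sqrt{6 - 2} = 9 - \sqrt{4} = 9 - 2 = 7$)
$S = 7$
$S \left(5 \left(7 - 2\right) + D{\left(1,-6 \right)}\right) = 7 \left(5 \left(7 - 2\right) + \left(1 + \frac{1^{2}}{2} + \frac{9}{2} \left(-6\right)\right)\right) = 7 \left(5 \cdot 5 + \left(1 + \frac{1}{2} \cdot 1 - 27\right)\right) = 7 \left(25 + \left(1 + \frac{1}{2} - 27\right)\right) = 7 \left(25 - \frac{51}{2}\right) = 7 \left(- \frac{1}{2}\right) = - \frac{7}{2}$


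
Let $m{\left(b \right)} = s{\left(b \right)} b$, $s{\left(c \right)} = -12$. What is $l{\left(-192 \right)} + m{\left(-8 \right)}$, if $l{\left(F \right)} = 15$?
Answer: $111$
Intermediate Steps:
$m{\left(b \right)} = - 12 b$
$l{\left(-192 \right)} + m{\left(-8 \right)} = 15 - -96 = 15 + 96 = 111$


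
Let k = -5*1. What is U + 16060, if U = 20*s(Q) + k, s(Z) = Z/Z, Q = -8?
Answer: 16075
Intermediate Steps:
s(Z) = 1
k = -5
U = 15 (U = 20*1 - 5 = 20 - 5 = 15)
U + 16060 = 15 + 16060 = 16075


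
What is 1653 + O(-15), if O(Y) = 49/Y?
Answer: 24746/15 ≈ 1649.7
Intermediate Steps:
1653 + O(-15) = 1653 + 49/(-15) = 1653 + 49*(-1/15) = 1653 - 49/15 = 24746/15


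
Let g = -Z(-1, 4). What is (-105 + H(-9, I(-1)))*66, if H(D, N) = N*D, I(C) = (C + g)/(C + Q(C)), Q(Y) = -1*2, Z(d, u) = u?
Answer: -7920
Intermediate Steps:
Q(Y) = -2
g = -4 (g = -1*4 = -4)
I(C) = (-4 + C)/(-2 + C) (I(C) = (C - 4)/(C - 2) = (-4 + C)/(-2 + C))
H(D, N) = D*N
(-105 + H(-9, I(-1)))*66 = (-105 - 9*(-4 - 1)/(-2 - 1))*66 = (-105 - 9*(-5)/(-3))*66 = (-105 - (-3)*(-5))*66 = (-105 - 9*5/3)*66 = (-105 - 15)*66 = -120*66 = -7920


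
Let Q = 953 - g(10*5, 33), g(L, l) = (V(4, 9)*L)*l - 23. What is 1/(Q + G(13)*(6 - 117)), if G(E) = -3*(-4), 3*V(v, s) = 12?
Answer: -1/6956 ≈ -0.00014376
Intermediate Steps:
V(v, s) = 4 (V(v, s) = (⅓)*12 = 4)
g(L, l) = -23 + 4*L*l (g(L, l) = (4*L)*l - 23 = 4*L*l - 23 = -23 + 4*L*l)
G(E) = 12
Q = -5624 (Q = 953 - (-23 + 4*(10*5)*33) = 953 - (-23 + 4*50*33) = 953 - (-23 + 6600) = 953 - 1*6577 = 953 - 6577 = -5624)
1/(Q + G(13)*(6 - 117)) = 1/(-5624 + 12*(6 - 117)) = 1/(-5624 + 12*(-111)) = 1/(-5624 - 1332) = 1/(-6956) = -1/6956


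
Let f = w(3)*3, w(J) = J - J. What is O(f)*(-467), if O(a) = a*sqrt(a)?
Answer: 0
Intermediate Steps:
w(J) = 0
f = 0 (f = 0*3 = 0)
O(a) = a**(3/2)
O(f)*(-467) = 0**(3/2)*(-467) = 0*(-467) = 0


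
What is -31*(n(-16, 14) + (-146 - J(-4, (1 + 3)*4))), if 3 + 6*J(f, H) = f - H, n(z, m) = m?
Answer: 23839/6 ≈ 3973.2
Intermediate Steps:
J(f, H) = -1/2 - H/6 + f/6 (J(f, H) = -1/2 + (f - H)/6 = -1/2 + (-H/6 + f/6) = -1/2 - H/6 + f/6)
-31*(n(-16, 14) + (-146 - J(-4, (1 + 3)*4))) = -31*(14 + (-146 - (-1/2 - (1 + 3)*4/6 + (1/6)*(-4)))) = -31*(14 + (-146 - (-1/2 - 2*4/3 - 2/3))) = -31*(14 + (-146 - (-1/2 - 1/6*16 - 2/3))) = -31*(14 + (-146 - (-1/2 - 8/3 - 2/3))) = -31*(14 + (-146 - 1*(-23/6))) = -31*(14 + (-146 + 23/6)) = -31*(14 - 853/6) = -31*(-769/6) = 23839/6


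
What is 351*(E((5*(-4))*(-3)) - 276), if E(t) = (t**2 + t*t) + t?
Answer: 2451384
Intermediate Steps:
E(t) = t + 2*t**2 (E(t) = (t**2 + t**2) + t = 2*t**2 + t = t + 2*t**2)
351*(E((5*(-4))*(-3)) - 276) = 351*(((5*(-4))*(-3))*(1 + 2*((5*(-4))*(-3))) - 276) = 351*((-20*(-3))*(1 + 2*(-20*(-3))) - 276) = 351*(60*(1 + 2*60) - 276) = 351*(60*(1 + 120) - 276) = 351*(60*121 - 276) = 351*(7260 - 276) = 351*6984 = 2451384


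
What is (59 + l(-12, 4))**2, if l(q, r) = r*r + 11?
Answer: 7396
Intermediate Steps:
l(q, r) = 11 + r**2 (l(q, r) = r**2 + 11 = 11 + r**2)
(59 + l(-12, 4))**2 = (59 + (11 + 4**2))**2 = (59 + (11 + 16))**2 = (59 + 27)**2 = 86**2 = 7396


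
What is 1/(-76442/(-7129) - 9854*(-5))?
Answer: 7129/351322272 ≈ 2.0292e-5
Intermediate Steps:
1/(-76442/(-7129) - 9854*(-5)) = 1/(-76442*(-1/7129) + 49270) = 1/(76442/7129 + 49270) = 1/(351322272/7129) = 7129/351322272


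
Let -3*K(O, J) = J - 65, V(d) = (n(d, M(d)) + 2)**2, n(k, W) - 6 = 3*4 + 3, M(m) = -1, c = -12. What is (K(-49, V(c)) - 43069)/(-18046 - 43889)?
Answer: 129671/185805 ≈ 0.69789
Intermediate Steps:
n(k, W) = 21 (n(k, W) = 6 + (3*4 + 3) = 6 + (12 + 3) = 6 + 15 = 21)
V(d) = 529 (V(d) = (21 + 2)**2 = 23**2 = 529)
K(O, J) = 65/3 - J/3 (K(O, J) = -(J - 65)/3 = -(-65 + J)/3 = 65/3 - J/3)
(K(-49, V(c)) - 43069)/(-18046 - 43889) = ((65/3 - 1/3*529) - 43069)/(-18046 - 43889) = ((65/3 - 529/3) - 43069)/(-61935) = (-464/3 - 43069)*(-1/61935) = -129671/3*(-1/61935) = 129671/185805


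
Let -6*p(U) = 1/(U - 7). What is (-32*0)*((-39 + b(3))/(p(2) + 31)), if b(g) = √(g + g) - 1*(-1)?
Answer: 0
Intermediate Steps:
b(g) = 1 + √2*√g (b(g) = √(2*g) + 1 = √2*√g + 1 = 1 + √2*√g)
p(U) = -1/(6*(-7 + U)) (p(U) = -1/(6*(U - 7)) = -1/(6*(-7 + U)))
(-32*0)*((-39 + b(3))/(p(2) + 31)) = (-32*0)*((-39 + (1 + √2*√3))/(-1/(-42 + 6*2) + 31)) = 0*((-39 + (1 + √6))/(-1/(-42 + 12) + 31)) = 0*((-38 + √6)/(-1/(-30) + 31)) = 0*((-38 + √6)/(-1*(-1/30) + 31)) = 0*((-38 + √6)/(1/30 + 31)) = 0*((-38 + √6)/(931/30)) = 0*((-38 + √6)*(30/931)) = 0*(-60/49 + 30*√6/931) = 0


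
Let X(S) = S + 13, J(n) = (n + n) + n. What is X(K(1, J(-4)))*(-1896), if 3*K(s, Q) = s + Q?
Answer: -17696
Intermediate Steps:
J(n) = 3*n (J(n) = 2*n + n = 3*n)
K(s, Q) = Q/3 + s/3 (K(s, Q) = (s + Q)/3 = (Q + s)/3 = Q/3 + s/3)
X(S) = 13 + S
X(K(1, J(-4)))*(-1896) = (13 + ((3*(-4))/3 + (1/3)*1))*(-1896) = (13 + ((1/3)*(-12) + 1/3))*(-1896) = (13 + (-4 + 1/3))*(-1896) = (13 - 11/3)*(-1896) = (28/3)*(-1896) = -17696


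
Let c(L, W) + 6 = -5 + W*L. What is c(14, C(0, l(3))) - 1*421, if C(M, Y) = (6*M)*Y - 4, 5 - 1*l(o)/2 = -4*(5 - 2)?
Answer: -488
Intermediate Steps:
l(o) = 34 (l(o) = 10 - (-8)*(5 - 2) = 10 - (-8)*3 = 10 - 2*(-12) = 10 + 24 = 34)
C(M, Y) = -4 + 6*M*Y (C(M, Y) = 6*M*Y - 4 = -4 + 6*M*Y)
c(L, W) = -11 + L*W (c(L, W) = -6 + (-5 + W*L) = -6 + (-5 + L*W) = -11 + L*W)
c(14, C(0, l(3))) - 1*421 = (-11 + 14*(-4 + 6*0*34)) - 1*421 = (-11 + 14*(-4 + 0)) - 421 = (-11 + 14*(-4)) - 421 = (-11 - 56) - 421 = -67 - 421 = -488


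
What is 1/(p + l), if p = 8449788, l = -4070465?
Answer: 1/4379323 ≈ 2.2835e-7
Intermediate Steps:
1/(p + l) = 1/(8449788 - 4070465) = 1/4379323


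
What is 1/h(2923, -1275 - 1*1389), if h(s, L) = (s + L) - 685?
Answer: -1/426 ≈ -0.0023474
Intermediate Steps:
h(s, L) = -685 + L + s (h(s, L) = (L + s) - 685 = -685 + L + s)
1/h(2923, -1275 - 1*1389) = 1/(-685 + (-1275 - 1*1389) + 2923) = 1/(-685 + (-1275 - 1389) + 2923) = 1/(-685 - 2664 + 2923) = 1/(-426) = -1/426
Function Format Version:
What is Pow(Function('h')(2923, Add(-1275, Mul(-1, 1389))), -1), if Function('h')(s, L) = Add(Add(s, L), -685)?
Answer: Rational(-1, 426) ≈ -0.0023474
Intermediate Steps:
Function('h')(s, L) = Add(-685, L, s) (Function('h')(s, L) = Add(Add(L, s), -685) = Add(-685, L, s))
Pow(Function('h')(2923, Add(-1275, Mul(-1, 1389))), -1) = Pow(Add(-685, Add(-1275, Mul(-1, 1389)), 2923), -1) = Pow(Add(-685, Add(-1275, -1389), 2923), -1) = Pow(Add(-685, -2664, 2923), -1) = Pow(-426, -1) = Rational(-1, 426)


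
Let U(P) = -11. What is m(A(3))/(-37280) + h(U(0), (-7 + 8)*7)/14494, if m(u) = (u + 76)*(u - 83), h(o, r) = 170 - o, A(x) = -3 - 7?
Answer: 23927963/135084080 ≈ 0.17713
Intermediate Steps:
A(x) = -10
m(u) = (-83 + u)*(76 + u) (m(u) = (76 + u)*(-83 + u) = (-83 + u)*(76 + u))
m(A(3))/(-37280) + h(U(0), (-7 + 8)*7)/14494 = (-6308 + (-10)**2 - 7*(-10))/(-37280) + (170 - 1*(-11))/14494 = (-6308 + 100 + 70)*(-1/37280) + (170 + 11)*(1/14494) = -6138*(-1/37280) + 181*(1/14494) = 3069/18640 + 181/14494 = 23927963/135084080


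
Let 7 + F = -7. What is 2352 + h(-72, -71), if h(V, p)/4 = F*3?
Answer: 2184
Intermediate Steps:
F = -14 (F = -7 - 7 = -14)
h(V, p) = -168 (h(V, p) = 4*(-14*3) = 4*(-42) = -168)
2352 + h(-72, -71) = 2352 - 168 = 2184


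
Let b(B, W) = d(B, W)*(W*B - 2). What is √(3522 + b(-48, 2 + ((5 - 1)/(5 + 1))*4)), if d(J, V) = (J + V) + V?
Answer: √110346/3 ≈ 110.73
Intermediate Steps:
d(J, V) = J + 2*V
b(B, W) = (-2 + B*W)*(B + 2*W) (b(B, W) = (B + 2*W)*(W*B - 2) = (B + 2*W)*(B*W - 2) = (B + 2*W)*(-2 + B*W) = (-2 + B*W)*(B + 2*W))
√(3522 + b(-48, 2 + ((5 - 1)/(5 + 1))*4)) = √(3522 + (-2 - 48*(2 + ((5 - 1)/(5 + 1))*4))*(-48 + 2*(2 + ((5 - 1)/(5 + 1))*4))) = √(3522 + (-2 - 48*(2 + (4/6)*4))*(-48 + 2*(2 + (4/6)*4))) = √(3522 + (-2 - 48*(2 + (4*(⅙))*4))*(-48 + 2*(2 + (4*(⅙))*4))) = √(3522 + (-2 - 48*(2 + (⅔)*4))*(-48 + 2*(2 + (⅔)*4))) = √(3522 + (-2 - 48*(2 + 8/3))*(-48 + 2*(2 + 8/3))) = √(3522 + (-2 - 48*14/3)*(-48 + 2*(14/3))) = √(3522 + (-2 - 224)*(-48 + 28/3)) = √(3522 - 226*(-116/3)) = √(3522 + 26216/3) = √(36782/3) = √110346/3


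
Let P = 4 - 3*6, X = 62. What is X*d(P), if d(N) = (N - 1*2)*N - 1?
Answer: 13826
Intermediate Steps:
P = -14 (P = 4 - 18 = -14)
d(N) = -1 + N*(-2 + N) (d(N) = (N - 2)*N - 1 = (-2 + N)*N - 1 = N*(-2 + N) - 1 = -1 + N*(-2 + N))
X*d(P) = 62*(-1 + (-14)² - 2*(-14)) = 62*(-1 + 196 + 28) = 62*223 = 13826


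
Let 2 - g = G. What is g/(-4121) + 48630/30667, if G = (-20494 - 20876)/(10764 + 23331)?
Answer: 35022678694/22096830847 ≈ 1.5850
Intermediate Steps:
G = -2758/2273 (G = -41370/34095 = -41370*1/34095 = -2758/2273 ≈ -1.2134)
g = 7304/2273 (g = 2 - 1*(-2758/2273) = 2 + 2758/2273 = 7304/2273 ≈ 3.2134)
g/(-4121) + 48630/30667 = (7304/2273)/(-4121) + 48630/30667 = (7304/2273)*(-1/4121) + 48630*(1/30667) = -7304/9367033 + 48630/30667 = 35022678694/22096830847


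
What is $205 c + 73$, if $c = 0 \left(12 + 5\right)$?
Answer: $73$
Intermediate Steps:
$c = 0$ ($c = 0 \cdot 17 = 0$)
$205 c + 73 = 205 \cdot 0 + 73 = 0 + 73 = 73$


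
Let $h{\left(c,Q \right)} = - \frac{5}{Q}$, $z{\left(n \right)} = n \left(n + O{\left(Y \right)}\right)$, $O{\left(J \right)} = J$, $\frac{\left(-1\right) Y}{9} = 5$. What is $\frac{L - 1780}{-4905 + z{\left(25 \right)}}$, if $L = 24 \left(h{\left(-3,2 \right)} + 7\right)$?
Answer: $\frac{1672}{5405} \approx 0.30934$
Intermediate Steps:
$Y = -45$ ($Y = \left(-9\right) 5 = -45$)
$z{\left(n \right)} = n \left(-45 + n\right)$ ($z{\left(n \right)} = n \left(n - 45\right) = n \left(-45 + n\right)$)
$L = 108$ ($L = 24 \left(- \frac{5}{2} + 7\right) = 24 \cdot \frac{9}{2} = 108$)
$\frac{L - 1780}{-4905 + z{\left(25 \right)}} = \frac{108 - 1780}{-4905 + 25 \left(-45 + 25\right)} = - \frac{1672}{-4905 + 25 \left(-20\right)} = - \frac{1672}{-4905 - 500} = - \frac{1672}{-5405} = \left(-1672\right) \left(- \frac{1}{5405}\right) = \frac{1672}{5405}$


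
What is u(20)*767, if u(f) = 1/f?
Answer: 767/20 ≈ 38.350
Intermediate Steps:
u(20)*767 = 767/20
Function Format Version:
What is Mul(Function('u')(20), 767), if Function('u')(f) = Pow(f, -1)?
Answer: Rational(767, 20) ≈ 38.350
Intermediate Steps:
Mul(Function('u')(20), 767) = Mul(Pow(20, -1), 767) = Mul(Rational(1, 20), 767) = Rational(767, 20)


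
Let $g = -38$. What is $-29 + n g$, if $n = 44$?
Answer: $-1701$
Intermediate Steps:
$-29 + n g = -29 + 44 \left(-38\right) = -29 - 1672 = -1701$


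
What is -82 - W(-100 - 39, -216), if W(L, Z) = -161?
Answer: 79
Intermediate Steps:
-82 - W(-100 - 39, -216) = -82 - 1*(-161) = -82 + 161 = 79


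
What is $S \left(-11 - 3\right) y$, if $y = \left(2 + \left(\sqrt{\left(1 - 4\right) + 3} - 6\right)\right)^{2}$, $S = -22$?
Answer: $4928$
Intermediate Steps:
$y = 16$ ($y = \left(2 - \left(6 - \sqrt{-3 + 3}\right)\right)^{2} = \left(2 - \left(6 - \sqrt{0}\right)\right)^{2} = \left(2 + \left(0 - 6\right)\right)^{2} = \left(2 - 6\right)^{2} = \left(-4\right)^{2} = 16$)
$S \left(-11 - 3\right) y = - 22 \left(-11 - 3\right) 16 = \left(-22\right) \left(-14\right) 16 = 308 \cdot 16 = 4928$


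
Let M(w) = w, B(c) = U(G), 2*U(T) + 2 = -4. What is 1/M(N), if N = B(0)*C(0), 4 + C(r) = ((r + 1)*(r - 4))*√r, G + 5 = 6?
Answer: 1/12 ≈ 0.083333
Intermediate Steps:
G = 1 (G = -5 + 6 = 1)
U(T) = -3 (U(T) = -1 + (½)*(-4) = -1 - 2 = -3)
B(c) = -3
C(r) = -4 + √r*(1 + r)*(-4 + r) (C(r) = -4 + ((r + 1)*(r - 4))*√r = -4 + ((1 + r)*(-4 + r))*√r = -4 + √r*(1 + r)*(-4 + r))
N = 12 (N = -3*(-4 + 0^(5/2) - 4*√0 - 3*0^(3/2)) = -3*(-4 + 0 - 4*0 - 3*0) = -3*(-4 + 0 + 0 + 0) = -3*(-4) = 12)
1/M(N) = 1/12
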